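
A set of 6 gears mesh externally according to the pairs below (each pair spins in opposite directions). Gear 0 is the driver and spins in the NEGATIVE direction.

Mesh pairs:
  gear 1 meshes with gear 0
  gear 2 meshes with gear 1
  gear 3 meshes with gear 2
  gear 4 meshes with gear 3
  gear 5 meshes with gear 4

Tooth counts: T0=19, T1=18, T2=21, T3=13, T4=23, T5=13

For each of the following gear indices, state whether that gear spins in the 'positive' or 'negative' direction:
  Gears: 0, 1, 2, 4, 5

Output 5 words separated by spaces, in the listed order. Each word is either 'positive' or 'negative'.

Answer: negative positive negative negative positive

Derivation:
Gear 0 (driver): negative (depth 0)
  gear 1: meshes with gear 0 -> depth 1 -> positive (opposite of gear 0)
  gear 2: meshes with gear 1 -> depth 2 -> negative (opposite of gear 1)
  gear 3: meshes with gear 2 -> depth 3 -> positive (opposite of gear 2)
  gear 4: meshes with gear 3 -> depth 4 -> negative (opposite of gear 3)
  gear 5: meshes with gear 4 -> depth 5 -> positive (opposite of gear 4)
Queried indices 0, 1, 2, 4, 5 -> negative, positive, negative, negative, positive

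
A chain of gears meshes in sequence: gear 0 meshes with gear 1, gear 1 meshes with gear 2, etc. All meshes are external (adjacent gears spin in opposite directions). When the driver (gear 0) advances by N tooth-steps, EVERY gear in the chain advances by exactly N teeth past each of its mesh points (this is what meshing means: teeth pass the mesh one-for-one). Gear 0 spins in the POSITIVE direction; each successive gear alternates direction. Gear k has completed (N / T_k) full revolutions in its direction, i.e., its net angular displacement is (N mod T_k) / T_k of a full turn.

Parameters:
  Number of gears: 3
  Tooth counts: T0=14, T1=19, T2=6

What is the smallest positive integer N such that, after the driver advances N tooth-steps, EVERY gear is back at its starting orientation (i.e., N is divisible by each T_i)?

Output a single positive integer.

Answer: 798

Derivation:
Gear k returns to start when N is a multiple of T_k.
All gears at start simultaneously when N is a common multiple of [14, 19, 6]; the smallest such N is lcm(14, 19, 6).
Start: lcm = T0 = 14
Fold in T1=19: gcd(14, 19) = 1; lcm(14, 19) = 14 * 19 / 1 = 266 / 1 = 266
Fold in T2=6: gcd(266, 6) = 2; lcm(266, 6) = 266 * 6 / 2 = 1596 / 2 = 798
Full cycle length = 798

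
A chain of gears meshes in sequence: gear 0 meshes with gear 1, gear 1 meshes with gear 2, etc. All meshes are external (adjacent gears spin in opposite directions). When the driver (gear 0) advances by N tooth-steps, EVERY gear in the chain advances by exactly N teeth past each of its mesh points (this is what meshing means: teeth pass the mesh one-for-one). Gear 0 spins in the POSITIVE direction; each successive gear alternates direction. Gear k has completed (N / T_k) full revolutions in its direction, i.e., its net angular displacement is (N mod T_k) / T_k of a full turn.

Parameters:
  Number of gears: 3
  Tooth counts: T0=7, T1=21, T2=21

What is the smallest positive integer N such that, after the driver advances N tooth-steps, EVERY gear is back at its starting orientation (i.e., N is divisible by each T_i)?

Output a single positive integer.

Gear k returns to start when N is a multiple of T_k.
All gears at start simultaneously when N is a common multiple of [7, 21, 21]; the smallest such N is lcm(7, 21, 21).
Start: lcm = T0 = 7
Fold in T1=21: gcd(7, 21) = 7; lcm(7, 21) = 7 * 21 / 7 = 147 / 7 = 21
Fold in T2=21: gcd(21, 21) = 21; lcm(21, 21) = 21 * 21 / 21 = 441 / 21 = 21
Full cycle length = 21

Answer: 21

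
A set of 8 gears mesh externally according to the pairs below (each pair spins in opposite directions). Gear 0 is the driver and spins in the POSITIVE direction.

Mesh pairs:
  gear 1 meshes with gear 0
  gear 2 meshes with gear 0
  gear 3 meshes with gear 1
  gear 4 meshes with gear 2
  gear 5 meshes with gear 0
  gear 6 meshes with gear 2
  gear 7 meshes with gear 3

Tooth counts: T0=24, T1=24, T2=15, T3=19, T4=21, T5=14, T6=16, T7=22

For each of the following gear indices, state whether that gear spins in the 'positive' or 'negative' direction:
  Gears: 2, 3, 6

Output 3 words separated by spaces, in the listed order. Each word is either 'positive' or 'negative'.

Answer: negative positive positive

Derivation:
Gear 0 (driver): positive (depth 0)
  gear 1: meshes with gear 0 -> depth 1 -> negative (opposite of gear 0)
  gear 2: meshes with gear 0 -> depth 1 -> negative (opposite of gear 0)
  gear 3: meshes with gear 1 -> depth 2 -> positive (opposite of gear 1)
  gear 4: meshes with gear 2 -> depth 2 -> positive (opposite of gear 2)
  gear 5: meshes with gear 0 -> depth 1 -> negative (opposite of gear 0)
  gear 6: meshes with gear 2 -> depth 2 -> positive (opposite of gear 2)
  gear 7: meshes with gear 3 -> depth 3 -> negative (opposite of gear 3)
Queried indices 2, 3, 6 -> negative, positive, positive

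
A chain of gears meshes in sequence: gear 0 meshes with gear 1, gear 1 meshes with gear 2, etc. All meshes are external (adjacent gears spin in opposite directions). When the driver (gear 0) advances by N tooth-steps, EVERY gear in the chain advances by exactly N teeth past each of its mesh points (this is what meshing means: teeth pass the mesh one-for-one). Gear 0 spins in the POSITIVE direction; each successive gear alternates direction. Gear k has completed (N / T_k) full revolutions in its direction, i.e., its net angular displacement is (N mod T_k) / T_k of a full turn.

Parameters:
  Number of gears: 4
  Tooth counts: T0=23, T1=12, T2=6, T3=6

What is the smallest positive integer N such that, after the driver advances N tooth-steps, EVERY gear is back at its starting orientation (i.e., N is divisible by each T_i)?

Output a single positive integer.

Gear k returns to start when N is a multiple of T_k.
All gears at start simultaneously when N is a common multiple of [23, 12, 6, 6]; the smallest such N is lcm(23, 12, 6, 6).
Start: lcm = T0 = 23
Fold in T1=12: gcd(23, 12) = 1; lcm(23, 12) = 23 * 12 / 1 = 276 / 1 = 276
Fold in T2=6: gcd(276, 6) = 6; lcm(276, 6) = 276 * 6 / 6 = 1656 / 6 = 276
Fold in T3=6: gcd(276, 6) = 6; lcm(276, 6) = 276 * 6 / 6 = 1656 / 6 = 276
Full cycle length = 276

Answer: 276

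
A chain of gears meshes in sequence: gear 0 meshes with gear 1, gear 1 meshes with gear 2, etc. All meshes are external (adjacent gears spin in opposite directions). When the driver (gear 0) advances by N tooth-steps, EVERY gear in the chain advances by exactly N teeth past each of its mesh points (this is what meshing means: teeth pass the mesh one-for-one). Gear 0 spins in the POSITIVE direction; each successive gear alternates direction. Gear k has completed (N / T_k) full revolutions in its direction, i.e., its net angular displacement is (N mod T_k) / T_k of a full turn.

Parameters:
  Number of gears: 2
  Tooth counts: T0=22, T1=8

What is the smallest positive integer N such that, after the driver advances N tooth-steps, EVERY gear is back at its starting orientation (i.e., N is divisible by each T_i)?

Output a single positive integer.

Answer: 88

Derivation:
Gear k returns to start when N is a multiple of T_k.
All gears at start simultaneously when N is a common multiple of [22, 8]; the smallest such N is lcm(22, 8).
Start: lcm = T0 = 22
Fold in T1=8: gcd(22, 8) = 2; lcm(22, 8) = 22 * 8 / 2 = 176 / 2 = 88
Full cycle length = 88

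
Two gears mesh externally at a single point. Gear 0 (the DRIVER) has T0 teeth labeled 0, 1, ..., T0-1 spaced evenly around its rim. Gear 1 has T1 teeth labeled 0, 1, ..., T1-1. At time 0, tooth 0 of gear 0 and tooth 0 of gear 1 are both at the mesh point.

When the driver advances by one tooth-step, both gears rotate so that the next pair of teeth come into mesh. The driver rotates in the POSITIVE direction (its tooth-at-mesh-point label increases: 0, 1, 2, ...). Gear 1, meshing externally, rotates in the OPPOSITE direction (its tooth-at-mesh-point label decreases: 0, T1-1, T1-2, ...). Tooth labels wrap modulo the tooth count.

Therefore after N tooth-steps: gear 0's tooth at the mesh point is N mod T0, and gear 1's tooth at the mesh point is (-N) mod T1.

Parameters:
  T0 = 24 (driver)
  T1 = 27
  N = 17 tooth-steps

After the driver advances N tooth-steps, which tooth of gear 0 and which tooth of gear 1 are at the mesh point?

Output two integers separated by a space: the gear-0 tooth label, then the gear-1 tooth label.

Answer: 17 10

Derivation:
Gear 0 (driver, T0=24): tooth at mesh = N mod T0
  17 = 0 * 24 + 17, so 17 mod 24 = 17
  gear 0 tooth = 17
Gear 1 (driven, T1=27): tooth at mesh = (-N) mod T1
  17 = 0 * 27 + 17, so 17 mod 27 = 17
  (-17) mod 27 = (-17) mod 27 = 27 - 17 = 10
Mesh after 17 steps: gear-0 tooth 17 meets gear-1 tooth 10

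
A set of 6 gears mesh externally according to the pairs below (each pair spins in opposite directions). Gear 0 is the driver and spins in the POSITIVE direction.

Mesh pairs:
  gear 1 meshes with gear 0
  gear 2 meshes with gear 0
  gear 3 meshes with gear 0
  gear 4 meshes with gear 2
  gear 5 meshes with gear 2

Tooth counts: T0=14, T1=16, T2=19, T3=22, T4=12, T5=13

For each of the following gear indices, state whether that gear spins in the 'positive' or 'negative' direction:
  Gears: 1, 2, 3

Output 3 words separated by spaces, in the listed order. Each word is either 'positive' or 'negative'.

Answer: negative negative negative

Derivation:
Gear 0 (driver): positive (depth 0)
  gear 1: meshes with gear 0 -> depth 1 -> negative (opposite of gear 0)
  gear 2: meshes with gear 0 -> depth 1 -> negative (opposite of gear 0)
  gear 3: meshes with gear 0 -> depth 1 -> negative (opposite of gear 0)
  gear 4: meshes with gear 2 -> depth 2 -> positive (opposite of gear 2)
  gear 5: meshes with gear 2 -> depth 2 -> positive (opposite of gear 2)
Queried indices 1, 2, 3 -> negative, negative, negative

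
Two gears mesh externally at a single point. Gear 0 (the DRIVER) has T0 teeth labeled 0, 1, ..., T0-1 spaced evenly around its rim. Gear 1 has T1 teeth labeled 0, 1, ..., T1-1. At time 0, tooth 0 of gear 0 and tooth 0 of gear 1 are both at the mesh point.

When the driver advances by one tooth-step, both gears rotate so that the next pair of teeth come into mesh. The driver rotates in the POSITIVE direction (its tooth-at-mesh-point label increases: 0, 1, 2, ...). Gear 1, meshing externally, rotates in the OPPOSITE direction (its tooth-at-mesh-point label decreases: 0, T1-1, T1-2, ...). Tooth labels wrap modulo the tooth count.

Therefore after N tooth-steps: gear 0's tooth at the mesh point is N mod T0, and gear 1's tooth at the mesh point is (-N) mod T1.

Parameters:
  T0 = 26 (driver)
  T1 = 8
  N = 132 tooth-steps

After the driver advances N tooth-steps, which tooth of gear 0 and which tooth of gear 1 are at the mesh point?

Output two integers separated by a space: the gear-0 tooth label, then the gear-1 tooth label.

Answer: 2 4

Derivation:
Gear 0 (driver, T0=26): tooth at mesh = N mod T0
  132 = 5 * 26 + 2, so 132 mod 26 = 2
  gear 0 tooth = 2
Gear 1 (driven, T1=8): tooth at mesh = (-N) mod T1
  132 = 16 * 8 + 4, so 132 mod 8 = 4
  (-132) mod 8 = (-4) mod 8 = 8 - 4 = 4
Mesh after 132 steps: gear-0 tooth 2 meets gear-1 tooth 4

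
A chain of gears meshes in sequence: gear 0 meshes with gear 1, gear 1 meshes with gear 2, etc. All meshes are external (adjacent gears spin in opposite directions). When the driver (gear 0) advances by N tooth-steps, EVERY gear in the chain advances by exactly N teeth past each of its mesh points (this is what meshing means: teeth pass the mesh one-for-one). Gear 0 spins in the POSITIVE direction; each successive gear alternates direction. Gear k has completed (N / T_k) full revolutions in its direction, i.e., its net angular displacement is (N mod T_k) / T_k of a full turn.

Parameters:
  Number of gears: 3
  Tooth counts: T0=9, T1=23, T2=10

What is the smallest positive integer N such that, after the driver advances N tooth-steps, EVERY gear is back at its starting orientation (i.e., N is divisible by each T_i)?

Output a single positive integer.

Gear k returns to start when N is a multiple of T_k.
All gears at start simultaneously when N is a common multiple of [9, 23, 10]; the smallest such N is lcm(9, 23, 10).
Start: lcm = T0 = 9
Fold in T1=23: gcd(9, 23) = 1; lcm(9, 23) = 9 * 23 / 1 = 207 / 1 = 207
Fold in T2=10: gcd(207, 10) = 1; lcm(207, 10) = 207 * 10 / 1 = 2070 / 1 = 2070
Full cycle length = 2070

Answer: 2070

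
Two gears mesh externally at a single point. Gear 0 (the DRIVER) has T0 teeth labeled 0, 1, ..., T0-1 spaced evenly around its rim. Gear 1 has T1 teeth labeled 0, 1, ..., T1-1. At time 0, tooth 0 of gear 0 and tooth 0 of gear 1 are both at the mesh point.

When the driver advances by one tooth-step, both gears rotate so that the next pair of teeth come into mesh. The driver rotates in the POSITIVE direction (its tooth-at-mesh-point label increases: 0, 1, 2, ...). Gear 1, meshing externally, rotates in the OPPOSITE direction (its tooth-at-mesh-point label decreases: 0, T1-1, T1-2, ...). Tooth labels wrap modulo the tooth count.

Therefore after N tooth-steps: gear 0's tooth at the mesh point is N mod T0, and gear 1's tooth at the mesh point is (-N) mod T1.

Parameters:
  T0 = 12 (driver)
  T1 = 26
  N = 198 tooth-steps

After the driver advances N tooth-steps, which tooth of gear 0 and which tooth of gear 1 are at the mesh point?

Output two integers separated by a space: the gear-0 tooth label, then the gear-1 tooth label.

Answer: 6 10

Derivation:
Gear 0 (driver, T0=12): tooth at mesh = N mod T0
  198 = 16 * 12 + 6, so 198 mod 12 = 6
  gear 0 tooth = 6
Gear 1 (driven, T1=26): tooth at mesh = (-N) mod T1
  198 = 7 * 26 + 16, so 198 mod 26 = 16
  (-198) mod 26 = (-16) mod 26 = 26 - 16 = 10
Mesh after 198 steps: gear-0 tooth 6 meets gear-1 tooth 10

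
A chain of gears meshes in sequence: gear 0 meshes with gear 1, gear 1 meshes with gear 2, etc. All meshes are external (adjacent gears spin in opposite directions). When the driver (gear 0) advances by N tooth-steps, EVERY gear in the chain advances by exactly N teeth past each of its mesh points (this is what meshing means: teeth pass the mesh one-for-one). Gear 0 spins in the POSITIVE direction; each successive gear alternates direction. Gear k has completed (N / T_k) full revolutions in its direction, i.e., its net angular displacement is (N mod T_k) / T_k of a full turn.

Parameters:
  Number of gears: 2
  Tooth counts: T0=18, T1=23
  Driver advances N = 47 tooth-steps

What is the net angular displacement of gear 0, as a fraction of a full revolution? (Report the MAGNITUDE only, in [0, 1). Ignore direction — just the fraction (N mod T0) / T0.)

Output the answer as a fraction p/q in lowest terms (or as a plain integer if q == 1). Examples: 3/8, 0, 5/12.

Answer: 11/18

Derivation:
Chain of 2 gears, tooth counts: [18, 23]
  gear 0: T0=18, direction=positive, advance = 47 mod 18 = 11 teeth = 11/18 turn
  gear 1: T1=23, direction=negative, advance = 47 mod 23 = 1 teeth = 1/23 turn
Gear 0: 47 mod 18 = 11
Fraction = 11 / 18 = 11/18 (gcd(11,18)=1) = 11/18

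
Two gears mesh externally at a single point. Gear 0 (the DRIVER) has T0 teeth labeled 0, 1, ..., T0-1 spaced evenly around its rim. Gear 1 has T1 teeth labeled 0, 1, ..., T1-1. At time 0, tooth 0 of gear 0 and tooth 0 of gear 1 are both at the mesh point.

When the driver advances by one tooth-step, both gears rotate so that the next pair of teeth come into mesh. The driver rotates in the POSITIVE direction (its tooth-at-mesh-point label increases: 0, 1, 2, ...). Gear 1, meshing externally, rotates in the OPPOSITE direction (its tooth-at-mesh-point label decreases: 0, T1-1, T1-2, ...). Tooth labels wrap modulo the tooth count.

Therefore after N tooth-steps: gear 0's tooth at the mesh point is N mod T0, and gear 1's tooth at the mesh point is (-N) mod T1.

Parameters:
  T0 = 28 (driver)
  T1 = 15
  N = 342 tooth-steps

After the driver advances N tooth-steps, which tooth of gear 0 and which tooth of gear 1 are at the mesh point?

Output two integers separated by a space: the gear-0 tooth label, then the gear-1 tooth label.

Answer: 6 3

Derivation:
Gear 0 (driver, T0=28): tooth at mesh = N mod T0
  342 = 12 * 28 + 6, so 342 mod 28 = 6
  gear 0 tooth = 6
Gear 1 (driven, T1=15): tooth at mesh = (-N) mod T1
  342 = 22 * 15 + 12, so 342 mod 15 = 12
  (-342) mod 15 = (-12) mod 15 = 15 - 12 = 3
Mesh after 342 steps: gear-0 tooth 6 meets gear-1 tooth 3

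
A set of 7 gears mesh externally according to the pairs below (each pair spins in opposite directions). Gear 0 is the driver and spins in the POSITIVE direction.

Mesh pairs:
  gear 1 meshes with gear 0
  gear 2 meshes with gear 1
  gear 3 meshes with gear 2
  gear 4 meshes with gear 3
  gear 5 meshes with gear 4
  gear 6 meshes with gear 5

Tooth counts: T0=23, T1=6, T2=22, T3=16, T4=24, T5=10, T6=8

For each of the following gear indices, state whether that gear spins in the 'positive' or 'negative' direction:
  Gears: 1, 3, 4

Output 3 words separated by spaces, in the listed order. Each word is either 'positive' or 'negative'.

Answer: negative negative positive

Derivation:
Gear 0 (driver): positive (depth 0)
  gear 1: meshes with gear 0 -> depth 1 -> negative (opposite of gear 0)
  gear 2: meshes with gear 1 -> depth 2 -> positive (opposite of gear 1)
  gear 3: meshes with gear 2 -> depth 3 -> negative (opposite of gear 2)
  gear 4: meshes with gear 3 -> depth 4 -> positive (opposite of gear 3)
  gear 5: meshes with gear 4 -> depth 5 -> negative (opposite of gear 4)
  gear 6: meshes with gear 5 -> depth 6 -> positive (opposite of gear 5)
Queried indices 1, 3, 4 -> negative, negative, positive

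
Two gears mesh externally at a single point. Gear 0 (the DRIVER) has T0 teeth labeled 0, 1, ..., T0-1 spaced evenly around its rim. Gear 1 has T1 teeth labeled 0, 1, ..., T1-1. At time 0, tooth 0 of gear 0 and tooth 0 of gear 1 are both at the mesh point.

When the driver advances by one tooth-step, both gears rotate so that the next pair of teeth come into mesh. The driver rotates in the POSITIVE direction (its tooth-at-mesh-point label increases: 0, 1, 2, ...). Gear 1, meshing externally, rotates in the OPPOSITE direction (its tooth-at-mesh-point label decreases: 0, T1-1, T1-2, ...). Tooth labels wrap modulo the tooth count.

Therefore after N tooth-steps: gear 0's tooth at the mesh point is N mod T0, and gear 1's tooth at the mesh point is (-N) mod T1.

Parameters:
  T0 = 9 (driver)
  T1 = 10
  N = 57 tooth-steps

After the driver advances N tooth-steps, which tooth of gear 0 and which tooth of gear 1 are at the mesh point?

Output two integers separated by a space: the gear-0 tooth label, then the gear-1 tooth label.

Answer: 3 3

Derivation:
Gear 0 (driver, T0=9): tooth at mesh = N mod T0
  57 = 6 * 9 + 3, so 57 mod 9 = 3
  gear 0 tooth = 3
Gear 1 (driven, T1=10): tooth at mesh = (-N) mod T1
  57 = 5 * 10 + 7, so 57 mod 10 = 7
  (-57) mod 10 = (-7) mod 10 = 10 - 7 = 3
Mesh after 57 steps: gear-0 tooth 3 meets gear-1 tooth 3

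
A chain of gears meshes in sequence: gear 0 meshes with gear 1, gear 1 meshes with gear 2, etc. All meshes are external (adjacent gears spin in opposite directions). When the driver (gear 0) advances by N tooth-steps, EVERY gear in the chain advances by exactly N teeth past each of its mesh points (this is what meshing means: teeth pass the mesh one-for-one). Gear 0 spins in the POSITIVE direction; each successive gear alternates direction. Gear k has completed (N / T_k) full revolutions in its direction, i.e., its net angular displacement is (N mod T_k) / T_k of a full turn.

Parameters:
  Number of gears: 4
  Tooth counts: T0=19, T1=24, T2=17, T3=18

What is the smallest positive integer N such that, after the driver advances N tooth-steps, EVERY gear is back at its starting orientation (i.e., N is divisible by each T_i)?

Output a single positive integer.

Gear k returns to start when N is a multiple of T_k.
All gears at start simultaneously when N is a common multiple of [19, 24, 17, 18]; the smallest such N is lcm(19, 24, 17, 18).
Start: lcm = T0 = 19
Fold in T1=24: gcd(19, 24) = 1; lcm(19, 24) = 19 * 24 / 1 = 456 / 1 = 456
Fold in T2=17: gcd(456, 17) = 1; lcm(456, 17) = 456 * 17 / 1 = 7752 / 1 = 7752
Fold in T3=18: gcd(7752, 18) = 6; lcm(7752, 18) = 7752 * 18 / 6 = 139536 / 6 = 23256
Full cycle length = 23256

Answer: 23256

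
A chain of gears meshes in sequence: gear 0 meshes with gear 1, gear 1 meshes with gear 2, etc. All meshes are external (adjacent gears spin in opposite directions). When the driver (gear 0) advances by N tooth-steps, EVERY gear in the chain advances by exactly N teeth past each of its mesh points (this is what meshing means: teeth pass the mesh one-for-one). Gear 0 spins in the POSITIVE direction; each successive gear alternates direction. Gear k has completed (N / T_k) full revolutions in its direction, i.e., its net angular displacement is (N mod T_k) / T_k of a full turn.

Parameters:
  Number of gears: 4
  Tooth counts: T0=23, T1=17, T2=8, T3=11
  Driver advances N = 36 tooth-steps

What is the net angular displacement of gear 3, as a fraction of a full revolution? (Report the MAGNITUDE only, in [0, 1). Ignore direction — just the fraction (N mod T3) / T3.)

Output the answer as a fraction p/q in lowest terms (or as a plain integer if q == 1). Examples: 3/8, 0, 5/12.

Answer: 3/11

Derivation:
Chain of 4 gears, tooth counts: [23, 17, 8, 11]
  gear 0: T0=23, direction=positive, advance = 36 mod 23 = 13 teeth = 13/23 turn
  gear 1: T1=17, direction=negative, advance = 36 mod 17 = 2 teeth = 2/17 turn
  gear 2: T2=8, direction=positive, advance = 36 mod 8 = 4 teeth = 4/8 turn
  gear 3: T3=11, direction=negative, advance = 36 mod 11 = 3 teeth = 3/11 turn
Gear 3: 36 mod 11 = 3
Fraction = 3 / 11 = 3/11 (gcd(3,11)=1) = 3/11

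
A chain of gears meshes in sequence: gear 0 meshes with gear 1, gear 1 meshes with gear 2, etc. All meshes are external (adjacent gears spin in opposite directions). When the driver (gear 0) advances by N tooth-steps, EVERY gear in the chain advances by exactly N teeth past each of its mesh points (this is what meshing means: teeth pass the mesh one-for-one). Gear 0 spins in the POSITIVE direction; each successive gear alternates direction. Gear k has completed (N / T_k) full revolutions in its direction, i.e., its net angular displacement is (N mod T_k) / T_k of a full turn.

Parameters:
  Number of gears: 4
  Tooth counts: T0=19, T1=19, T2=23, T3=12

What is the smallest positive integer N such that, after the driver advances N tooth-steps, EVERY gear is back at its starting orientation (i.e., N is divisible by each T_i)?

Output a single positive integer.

Answer: 5244

Derivation:
Gear k returns to start when N is a multiple of T_k.
All gears at start simultaneously when N is a common multiple of [19, 19, 23, 12]; the smallest such N is lcm(19, 19, 23, 12).
Start: lcm = T0 = 19
Fold in T1=19: gcd(19, 19) = 19; lcm(19, 19) = 19 * 19 / 19 = 361 / 19 = 19
Fold in T2=23: gcd(19, 23) = 1; lcm(19, 23) = 19 * 23 / 1 = 437 / 1 = 437
Fold in T3=12: gcd(437, 12) = 1; lcm(437, 12) = 437 * 12 / 1 = 5244 / 1 = 5244
Full cycle length = 5244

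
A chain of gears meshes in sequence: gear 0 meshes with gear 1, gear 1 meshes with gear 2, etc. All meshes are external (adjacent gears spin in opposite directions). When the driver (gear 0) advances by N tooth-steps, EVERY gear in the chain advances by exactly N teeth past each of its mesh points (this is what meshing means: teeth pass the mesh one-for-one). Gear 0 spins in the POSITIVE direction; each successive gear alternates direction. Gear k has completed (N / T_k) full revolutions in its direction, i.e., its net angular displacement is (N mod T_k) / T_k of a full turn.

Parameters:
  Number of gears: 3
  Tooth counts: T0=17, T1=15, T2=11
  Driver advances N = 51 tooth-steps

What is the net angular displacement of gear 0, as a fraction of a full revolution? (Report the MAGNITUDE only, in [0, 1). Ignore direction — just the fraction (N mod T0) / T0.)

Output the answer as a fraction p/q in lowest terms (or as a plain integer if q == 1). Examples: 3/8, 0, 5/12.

Chain of 3 gears, tooth counts: [17, 15, 11]
  gear 0: T0=17, direction=positive, advance = 51 mod 17 = 0 teeth = 0/17 turn
  gear 1: T1=15, direction=negative, advance = 51 mod 15 = 6 teeth = 6/15 turn
  gear 2: T2=11, direction=positive, advance = 51 mod 11 = 7 teeth = 7/11 turn
Gear 0: 51 mod 17 = 0
Fraction = 0 / 17 = 0/1 (gcd(0,17)=17) = 0

Answer: 0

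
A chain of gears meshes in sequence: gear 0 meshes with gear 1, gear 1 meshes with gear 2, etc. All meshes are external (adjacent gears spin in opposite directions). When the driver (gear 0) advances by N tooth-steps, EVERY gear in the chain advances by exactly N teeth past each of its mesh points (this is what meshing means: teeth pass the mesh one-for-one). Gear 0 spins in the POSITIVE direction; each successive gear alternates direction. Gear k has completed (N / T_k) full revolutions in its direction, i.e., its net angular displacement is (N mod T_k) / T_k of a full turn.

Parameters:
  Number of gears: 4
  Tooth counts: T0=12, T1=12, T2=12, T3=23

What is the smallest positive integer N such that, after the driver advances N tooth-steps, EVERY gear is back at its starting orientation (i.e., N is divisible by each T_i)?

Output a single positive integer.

Gear k returns to start when N is a multiple of T_k.
All gears at start simultaneously when N is a common multiple of [12, 12, 12, 23]; the smallest such N is lcm(12, 12, 12, 23).
Start: lcm = T0 = 12
Fold in T1=12: gcd(12, 12) = 12; lcm(12, 12) = 12 * 12 / 12 = 144 / 12 = 12
Fold in T2=12: gcd(12, 12) = 12; lcm(12, 12) = 12 * 12 / 12 = 144 / 12 = 12
Fold in T3=23: gcd(12, 23) = 1; lcm(12, 23) = 12 * 23 / 1 = 276 / 1 = 276
Full cycle length = 276

Answer: 276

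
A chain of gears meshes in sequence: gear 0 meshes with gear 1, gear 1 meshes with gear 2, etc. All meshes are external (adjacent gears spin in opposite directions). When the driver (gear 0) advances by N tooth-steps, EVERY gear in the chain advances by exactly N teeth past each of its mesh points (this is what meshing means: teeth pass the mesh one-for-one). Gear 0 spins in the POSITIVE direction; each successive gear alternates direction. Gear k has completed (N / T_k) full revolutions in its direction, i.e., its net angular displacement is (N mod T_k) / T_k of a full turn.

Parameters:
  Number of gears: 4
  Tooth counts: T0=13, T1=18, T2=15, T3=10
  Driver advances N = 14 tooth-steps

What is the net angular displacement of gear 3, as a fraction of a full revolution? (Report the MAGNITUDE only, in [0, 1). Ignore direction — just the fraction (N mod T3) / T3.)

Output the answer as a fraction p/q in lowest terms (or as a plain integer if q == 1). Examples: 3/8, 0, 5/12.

Answer: 2/5

Derivation:
Chain of 4 gears, tooth counts: [13, 18, 15, 10]
  gear 0: T0=13, direction=positive, advance = 14 mod 13 = 1 teeth = 1/13 turn
  gear 1: T1=18, direction=negative, advance = 14 mod 18 = 14 teeth = 14/18 turn
  gear 2: T2=15, direction=positive, advance = 14 mod 15 = 14 teeth = 14/15 turn
  gear 3: T3=10, direction=negative, advance = 14 mod 10 = 4 teeth = 4/10 turn
Gear 3: 14 mod 10 = 4
Fraction = 4 / 10 = 2/5 (gcd(4,10)=2) = 2/5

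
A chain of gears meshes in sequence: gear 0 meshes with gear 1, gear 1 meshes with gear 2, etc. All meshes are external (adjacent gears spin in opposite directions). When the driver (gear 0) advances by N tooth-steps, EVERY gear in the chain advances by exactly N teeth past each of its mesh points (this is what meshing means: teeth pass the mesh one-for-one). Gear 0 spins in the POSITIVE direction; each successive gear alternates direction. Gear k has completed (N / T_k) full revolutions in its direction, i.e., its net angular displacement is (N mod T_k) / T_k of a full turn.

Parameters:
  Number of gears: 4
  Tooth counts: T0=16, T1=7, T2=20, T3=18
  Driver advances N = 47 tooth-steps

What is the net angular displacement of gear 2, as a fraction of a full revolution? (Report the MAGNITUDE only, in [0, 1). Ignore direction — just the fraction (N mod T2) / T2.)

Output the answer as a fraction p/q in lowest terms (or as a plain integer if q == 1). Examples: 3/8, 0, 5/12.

Chain of 4 gears, tooth counts: [16, 7, 20, 18]
  gear 0: T0=16, direction=positive, advance = 47 mod 16 = 15 teeth = 15/16 turn
  gear 1: T1=7, direction=negative, advance = 47 mod 7 = 5 teeth = 5/7 turn
  gear 2: T2=20, direction=positive, advance = 47 mod 20 = 7 teeth = 7/20 turn
  gear 3: T3=18, direction=negative, advance = 47 mod 18 = 11 teeth = 11/18 turn
Gear 2: 47 mod 20 = 7
Fraction = 7 / 20 = 7/20 (gcd(7,20)=1) = 7/20

Answer: 7/20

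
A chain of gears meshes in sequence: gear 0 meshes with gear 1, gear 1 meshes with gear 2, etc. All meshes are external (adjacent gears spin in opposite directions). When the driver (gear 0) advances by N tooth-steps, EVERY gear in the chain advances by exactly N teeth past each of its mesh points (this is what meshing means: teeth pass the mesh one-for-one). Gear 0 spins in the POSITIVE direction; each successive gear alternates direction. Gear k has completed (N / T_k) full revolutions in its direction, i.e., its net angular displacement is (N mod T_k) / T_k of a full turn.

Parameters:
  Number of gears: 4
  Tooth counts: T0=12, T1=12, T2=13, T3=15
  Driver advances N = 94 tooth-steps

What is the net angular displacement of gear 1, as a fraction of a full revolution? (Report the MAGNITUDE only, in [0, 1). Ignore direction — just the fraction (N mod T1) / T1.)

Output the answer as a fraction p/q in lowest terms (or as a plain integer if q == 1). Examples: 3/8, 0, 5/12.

Answer: 5/6

Derivation:
Chain of 4 gears, tooth counts: [12, 12, 13, 15]
  gear 0: T0=12, direction=positive, advance = 94 mod 12 = 10 teeth = 10/12 turn
  gear 1: T1=12, direction=negative, advance = 94 mod 12 = 10 teeth = 10/12 turn
  gear 2: T2=13, direction=positive, advance = 94 mod 13 = 3 teeth = 3/13 turn
  gear 3: T3=15, direction=negative, advance = 94 mod 15 = 4 teeth = 4/15 turn
Gear 1: 94 mod 12 = 10
Fraction = 10 / 12 = 5/6 (gcd(10,12)=2) = 5/6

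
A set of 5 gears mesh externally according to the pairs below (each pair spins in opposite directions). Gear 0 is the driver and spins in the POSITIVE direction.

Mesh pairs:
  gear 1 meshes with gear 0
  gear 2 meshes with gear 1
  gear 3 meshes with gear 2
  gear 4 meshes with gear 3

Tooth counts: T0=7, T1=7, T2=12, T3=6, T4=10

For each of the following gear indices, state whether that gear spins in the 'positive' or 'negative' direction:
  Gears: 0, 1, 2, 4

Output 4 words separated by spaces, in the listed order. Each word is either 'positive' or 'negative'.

Answer: positive negative positive positive

Derivation:
Gear 0 (driver): positive (depth 0)
  gear 1: meshes with gear 0 -> depth 1 -> negative (opposite of gear 0)
  gear 2: meshes with gear 1 -> depth 2 -> positive (opposite of gear 1)
  gear 3: meshes with gear 2 -> depth 3 -> negative (opposite of gear 2)
  gear 4: meshes with gear 3 -> depth 4 -> positive (opposite of gear 3)
Queried indices 0, 1, 2, 4 -> positive, negative, positive, positive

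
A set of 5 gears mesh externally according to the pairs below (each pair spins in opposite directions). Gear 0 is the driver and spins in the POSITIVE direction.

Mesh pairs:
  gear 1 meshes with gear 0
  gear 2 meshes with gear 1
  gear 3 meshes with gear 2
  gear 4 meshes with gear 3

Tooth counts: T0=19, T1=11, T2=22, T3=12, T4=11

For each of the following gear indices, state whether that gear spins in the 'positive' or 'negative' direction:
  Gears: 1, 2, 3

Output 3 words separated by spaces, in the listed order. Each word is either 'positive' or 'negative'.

Gear 0 (driver): positive (depth 0)
  gear 1: meshes with gear 0 -> depth 1 -> negative (opposite of gear 0)
  gear 2: meshes with gear 1 -> depth 2 -> positive (opposite of gear 1)
  gear 3: meshes with gear 2 -> depth 3 -> negative (opposite of gear 2)
  gear 4: meshes with gear 3 -> depth 4 -> positive (opposite of gear 3)
Queried indices 1, 2, 3 -> negative, positive, negative

Answer: negative positive negative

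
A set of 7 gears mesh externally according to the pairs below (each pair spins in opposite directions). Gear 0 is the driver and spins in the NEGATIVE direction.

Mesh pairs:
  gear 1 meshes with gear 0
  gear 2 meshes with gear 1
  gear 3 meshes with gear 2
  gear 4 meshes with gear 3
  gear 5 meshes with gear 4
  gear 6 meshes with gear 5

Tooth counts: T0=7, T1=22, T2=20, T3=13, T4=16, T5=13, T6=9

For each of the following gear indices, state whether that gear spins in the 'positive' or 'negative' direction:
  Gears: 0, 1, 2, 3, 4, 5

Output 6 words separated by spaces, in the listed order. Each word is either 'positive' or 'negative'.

Answer: negative positive negative positive negative positive

Derivation:
Gear 0 (driver): negative (depth 0)
  gear 1: meshes with gear 0 -> depth 1 -> positive (opposite of gear 0)
  gear 2: meshes with gear 1 -> depth 2 -> negative (opposite of gear 1)
  gear 3: meshes with gear 2 -> depth 3 -> positive (opposite of gear 2)
  gear 4: meshes with gear 3 -> depth 4 -> negative (opposite of gear 3)
  gear 5: meshes with gear 4 -> depth 5 -> positive (opposite of gear 4)
  gear 6: meshes with gear 5 -> depth 6 -> negative (opposite of gear 5)
Queried indices 0, 1, 2, 3, 4, 5 -> negative, positive, negative, positive, negative, positive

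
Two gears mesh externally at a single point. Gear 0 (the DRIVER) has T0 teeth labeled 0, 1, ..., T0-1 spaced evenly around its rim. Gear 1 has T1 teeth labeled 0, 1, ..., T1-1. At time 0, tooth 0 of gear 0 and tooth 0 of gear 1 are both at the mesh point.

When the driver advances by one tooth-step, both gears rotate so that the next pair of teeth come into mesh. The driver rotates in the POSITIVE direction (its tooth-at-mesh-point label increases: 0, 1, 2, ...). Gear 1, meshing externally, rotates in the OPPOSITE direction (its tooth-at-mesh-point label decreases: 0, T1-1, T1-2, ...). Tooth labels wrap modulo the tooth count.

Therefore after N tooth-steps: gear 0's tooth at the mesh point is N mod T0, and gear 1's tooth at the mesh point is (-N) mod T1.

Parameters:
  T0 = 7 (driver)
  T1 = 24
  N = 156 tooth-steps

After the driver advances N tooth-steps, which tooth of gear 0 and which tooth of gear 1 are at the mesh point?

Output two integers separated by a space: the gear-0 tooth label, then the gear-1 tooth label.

Gear 0 (driver, T0=7): tooth at mesh = N mod T0
  156 = 22 * 7 + 2, so 156 mod 7 = 2
  gear 0 tooth = 2
Gear 1 (driven, T1=24): tooth at mesh = (-N) mod T1
  156 = 6 * 24 + 12, so 156 mod 24 = 12
  (-156) mod 24 = (-12) mod 24 = 24 - 12 = 12
Mesh after 156 steps: gear-0 tooth 2 meets gear-1 tooth 12

Answer: 2 12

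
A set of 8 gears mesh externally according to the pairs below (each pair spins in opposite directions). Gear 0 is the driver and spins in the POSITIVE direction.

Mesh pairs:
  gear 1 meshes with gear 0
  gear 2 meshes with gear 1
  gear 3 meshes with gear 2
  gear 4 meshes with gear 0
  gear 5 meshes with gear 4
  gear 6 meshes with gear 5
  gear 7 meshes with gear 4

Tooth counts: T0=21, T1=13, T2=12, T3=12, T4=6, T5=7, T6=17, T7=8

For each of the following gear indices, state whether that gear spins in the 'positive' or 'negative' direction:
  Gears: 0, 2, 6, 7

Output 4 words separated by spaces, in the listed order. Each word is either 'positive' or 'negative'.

Gear 0 (driver): positive (depth 0)
  gear 1: meshes with gear 0 -> depth 1 -> negative (opposite of gear 0)
  gear 2: meshes with gear 1 -> depth 2 -> positive (opposite of gear 1)
  gear 3: meshes with gear 2 -> depth 3 -> negative (opposite of gear 2)
  gear 4: meshes with gear 0 -> depth 1 -> negative (opposite of gear 0)
  gear 5: meshes with gear 4 -> depth 2 -> positive (opposite of gear 4)
  gear 6: meshes with gear 5 -> depth 3 -> negative (opposite of gear 5)
  gear 7: meshes with gear 4 -> depth 2 -> positive (opposite of gear 4)
Queried indices 0, 2, 6, 7 -> positive, positive, negative, positive

Answer: positive positive negative positive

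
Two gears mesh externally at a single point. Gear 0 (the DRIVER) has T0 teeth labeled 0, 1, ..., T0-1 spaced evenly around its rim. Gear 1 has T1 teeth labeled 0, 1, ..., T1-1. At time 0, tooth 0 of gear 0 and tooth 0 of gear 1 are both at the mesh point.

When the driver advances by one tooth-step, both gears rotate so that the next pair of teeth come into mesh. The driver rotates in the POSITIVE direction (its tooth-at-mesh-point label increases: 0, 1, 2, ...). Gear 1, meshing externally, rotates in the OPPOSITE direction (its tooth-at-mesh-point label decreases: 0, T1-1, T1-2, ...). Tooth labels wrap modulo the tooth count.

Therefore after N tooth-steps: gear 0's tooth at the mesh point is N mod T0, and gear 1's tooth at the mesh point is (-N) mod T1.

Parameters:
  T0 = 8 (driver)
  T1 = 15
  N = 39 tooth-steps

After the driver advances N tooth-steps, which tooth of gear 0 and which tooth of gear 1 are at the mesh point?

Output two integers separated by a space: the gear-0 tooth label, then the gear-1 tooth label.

Gear 0 (driver, T0=8): tooth at mesh = N mod T0
  39 = 4 * 8 + 7, so 39 mod 8 = 7
  gear 0 tooth = 7
Gear 1 (driven, T1=15): tooth at mesh = (-N) mod T1
  39 = 2 * 15 + 9, so 39 mod 15 = 9
  (-39) mod 15 = (-9) mod 15 = 15 - 9 = 6
Mesh after 39 steps: gear-0 tooth 7 meets gear-1 tooth 6

Answer: 7 6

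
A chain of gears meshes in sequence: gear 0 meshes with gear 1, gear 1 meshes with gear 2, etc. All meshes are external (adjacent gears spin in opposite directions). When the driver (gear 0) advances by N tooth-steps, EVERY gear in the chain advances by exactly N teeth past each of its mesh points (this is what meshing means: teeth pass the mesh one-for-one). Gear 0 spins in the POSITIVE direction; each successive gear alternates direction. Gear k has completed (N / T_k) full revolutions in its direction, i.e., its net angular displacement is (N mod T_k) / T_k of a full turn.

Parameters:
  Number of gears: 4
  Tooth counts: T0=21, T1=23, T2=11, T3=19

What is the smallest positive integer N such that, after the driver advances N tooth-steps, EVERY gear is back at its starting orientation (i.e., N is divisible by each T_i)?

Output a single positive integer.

Gear k returns to start when N is a multiple of T_k.
All gears at start simultaneously when N is a common multiple of [21, 23, 11, 19]; the smallest such N is lcm(21, 23, 11, 19).
Start: lcm = T0 = 21
Fold in T1=23: gcd(21, 23) = 1; lcm(21, 23) = 21 * 23 / 1 = 483 / 1 = 483
Fold in T2=11: gcd(483, 11) = 1; lcm(483, 11) = 483 * 11 / 1 = 5313 / 1 = 5313
Fold in T3=19: gcd(5313, 19) = 1; lcm(5313, 19) = 5313 * 19 / 1 = 100947 / 1 = 100947
Full cycle length = 100947

Answer: 100947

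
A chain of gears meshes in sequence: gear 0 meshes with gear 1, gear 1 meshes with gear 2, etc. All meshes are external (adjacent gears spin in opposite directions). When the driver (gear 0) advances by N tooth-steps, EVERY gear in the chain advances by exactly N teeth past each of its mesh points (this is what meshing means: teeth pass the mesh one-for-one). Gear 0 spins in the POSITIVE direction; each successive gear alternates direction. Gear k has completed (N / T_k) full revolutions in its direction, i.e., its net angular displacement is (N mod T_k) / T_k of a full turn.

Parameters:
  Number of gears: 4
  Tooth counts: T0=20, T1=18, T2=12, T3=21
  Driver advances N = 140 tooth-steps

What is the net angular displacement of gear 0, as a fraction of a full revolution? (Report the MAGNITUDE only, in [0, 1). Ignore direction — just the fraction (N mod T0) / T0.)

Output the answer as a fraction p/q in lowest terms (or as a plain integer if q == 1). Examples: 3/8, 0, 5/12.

Chain of 4 gears, tooth counts: [20, 18, 12, 21]
  gear 0: T0=20, direction=positive, advance = 140 mod 20 = 0 teeth = 0/20 turn
  gear 1: T1=18, direction=negative, advance = 140 mod 18 = 14 teeth = 14/18 turn
  gear 2: T2=12, direction=positive, advance = 140 mod 12 = 8 teeth = 8/12 turn
  gear 3: T3=21, direction=negative, advance = 140 mod 21 = 14 teeth = 14/21 turn
Gear 0: 140 mod 20 = 0
Fraction = 0 / 20 = 0/1 (gcd(0,20)=20) = 0

Answer: 0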